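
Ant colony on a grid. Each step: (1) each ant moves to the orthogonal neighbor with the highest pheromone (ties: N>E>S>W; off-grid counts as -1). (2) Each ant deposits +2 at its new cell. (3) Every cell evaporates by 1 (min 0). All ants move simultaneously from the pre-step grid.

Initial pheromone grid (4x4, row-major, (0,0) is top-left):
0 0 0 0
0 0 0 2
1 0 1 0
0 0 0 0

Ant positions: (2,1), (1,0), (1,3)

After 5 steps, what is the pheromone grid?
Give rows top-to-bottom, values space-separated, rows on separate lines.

After step 1: ants at (2,2),(2,0),(0,3)
  0 0 0 1
  0 0 0 1
  2 0 2 0
  0 0 0 0
After step 2: ants at (1,2),(1,0),(1,3)
  0 0 0 0
  1 0 1 2
  1 0 1 0
  0 0 0 0
After step 3: ants at (1,3),(2,0),(1,2)
  0 0 0 0
  0 0 2 3
  2 0 0 0
  0 0 0 0
After step 4: ants at (1,2),(1,0),(1,3)
  0 0 0 0
  1 0 3 4
  1 0 0 0
  0 0 0 0
After step 5: ants at (1,3),(2,0),(1,2)
  0 0 0 0
  0 0 4 5
  2 0 0 0
  0 0 0 0

0 0 0 0
0 0 4 5
2 0 0 0
0 0 0 0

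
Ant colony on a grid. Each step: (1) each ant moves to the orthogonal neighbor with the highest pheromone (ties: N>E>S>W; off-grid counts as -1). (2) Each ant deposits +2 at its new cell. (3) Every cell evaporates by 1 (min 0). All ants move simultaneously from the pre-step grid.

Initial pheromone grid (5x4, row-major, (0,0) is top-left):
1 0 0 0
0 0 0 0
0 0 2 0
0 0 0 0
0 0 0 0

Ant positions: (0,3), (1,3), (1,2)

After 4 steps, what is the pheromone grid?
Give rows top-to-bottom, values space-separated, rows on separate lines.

After step 1: ants at (1,3),(0,3),(2,2)
  0 0 0 1
  0 0 0 1
  0 0 3 0
  0 0 0 0
  0 0 0 0
After step 2: ants at (0,3),(1,3),(1,2)
  0 0 0 2
  0 0 1 2
  0 0 2 0
  0 0 0 0
  0 0 0 0
After step 3: ants at (1,3),(0,3),(1,3)
  0 0 0 3
  0 0 0 5
  0 0 1 0
  0 0 0 0
  0 0 0 0
After step 4: ants at (0,3),(1,3),(0,3)
  0 0 0 6
  0 0 0 6
  0 0 0 0
  0 0 0 0
  0 0 0 0

0 0 0 6
0 0 0 6
0 0 0 0
0 0 0 0
0 0 0 0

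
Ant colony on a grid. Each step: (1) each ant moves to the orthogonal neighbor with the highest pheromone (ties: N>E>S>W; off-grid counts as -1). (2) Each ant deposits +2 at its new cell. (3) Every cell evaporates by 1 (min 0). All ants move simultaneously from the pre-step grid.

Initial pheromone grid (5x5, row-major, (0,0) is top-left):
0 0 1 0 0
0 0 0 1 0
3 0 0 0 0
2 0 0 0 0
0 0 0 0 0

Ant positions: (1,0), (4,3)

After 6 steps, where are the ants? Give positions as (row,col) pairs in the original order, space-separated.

Step 1: ant0:(1,0)->S->(2,0) | ant1:(4,3)->N->(3,3)
  grid max=4 at (2,0)
Step 2: ant0:(2,0)->S->(3,0) | ant1:(3,3)->N->(2,3)
  grid max=3 at (2,0)
Step 3: ant0:(3,0)->N->(2,0) | ant1:(2,3)->N->(1,3)
  grid max=4 at (2,0)
Step 4: ant0:(2,0)->S->(3,0) | ant1:(1,3)->N->(0,3)
  grid max=3 at (2,0)
Step 5: ant0:(3,0)->N->(2,0) | ant1:(0,3)->E->(0,4)
  grid max=4 at (2,0)
Step 6: ant0:(2,0)->S->(3,0) | ant1:(0,4)->S->(1,4)
  grid max=3 at (2,0)

(3,0) (1,4)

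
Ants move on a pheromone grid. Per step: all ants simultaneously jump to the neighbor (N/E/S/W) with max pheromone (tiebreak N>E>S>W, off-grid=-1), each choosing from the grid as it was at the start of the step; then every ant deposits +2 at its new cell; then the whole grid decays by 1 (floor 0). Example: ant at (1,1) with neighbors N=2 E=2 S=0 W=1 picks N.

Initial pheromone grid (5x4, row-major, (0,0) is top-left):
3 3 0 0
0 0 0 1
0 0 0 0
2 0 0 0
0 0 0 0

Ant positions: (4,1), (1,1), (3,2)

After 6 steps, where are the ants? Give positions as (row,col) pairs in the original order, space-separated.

Step 1: ant0:(4,1)->N->(3,1) | ant1:(1,1)->N->(0,1) | ant2:(3,2)->N->(2,2)
  grid max=4 at (0,1)
Step 2: ant0:(3,1)->W->(3,0) | ant1:(0,1)->W->(0,0) | ant2:(2,2)->N->(1,2)
  grid max=3 at (0,0)
Step 3: ant0:(3,0)->N->(2,0) | ant1:(0,0)->E->(0,1) | ant2:(1,2)->N->(0,2)
  grid max=4 at (0,1)
Step 4: ant0:(2,0)->S->(3,0) | ant1:(0,1)->W->(0,0) | ant2:(0,2)->W->(0,1)
  grid max=5 at (0,1)
Step 5: ant0:(3,0)->N->(2,0) | ant1:(0,0)->E->(0,1) | ant2:(0,1)->W->(0,0)
  grid max=6 at (0,1)
Step 6: ant0:(2,0)->S->(3,0) | ant1:(0,1)->W->(0,0) | ant2:(0,0)->E->(0,1)
  grid max=7 at (0,1)

(3,0) (0,0) (0,1)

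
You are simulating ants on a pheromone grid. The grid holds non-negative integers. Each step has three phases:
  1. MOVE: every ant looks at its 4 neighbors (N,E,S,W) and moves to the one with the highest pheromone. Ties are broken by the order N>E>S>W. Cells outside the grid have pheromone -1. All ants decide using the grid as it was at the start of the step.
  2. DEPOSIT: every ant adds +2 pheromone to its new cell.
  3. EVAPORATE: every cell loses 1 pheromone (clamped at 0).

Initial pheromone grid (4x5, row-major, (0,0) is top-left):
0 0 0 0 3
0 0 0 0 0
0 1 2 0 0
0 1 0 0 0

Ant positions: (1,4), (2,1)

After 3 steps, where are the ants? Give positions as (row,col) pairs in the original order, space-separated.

Step 1: ant0:(1,4)->N->(0,4) | ant1:(2,1)->E->(2,2)
  grid max=4 at (0,4)
Step 2: ant0:(0,4)->S->(1,4) | ant1:(2,2)->N->(1,2)
  grid max=3 at (0,4)
Step 3: ant0:(1,4)->N->(0,4) | ant1:(1,2)->S->(2,2)
  grid max=4 at (0,4)

(0,4) (2,2)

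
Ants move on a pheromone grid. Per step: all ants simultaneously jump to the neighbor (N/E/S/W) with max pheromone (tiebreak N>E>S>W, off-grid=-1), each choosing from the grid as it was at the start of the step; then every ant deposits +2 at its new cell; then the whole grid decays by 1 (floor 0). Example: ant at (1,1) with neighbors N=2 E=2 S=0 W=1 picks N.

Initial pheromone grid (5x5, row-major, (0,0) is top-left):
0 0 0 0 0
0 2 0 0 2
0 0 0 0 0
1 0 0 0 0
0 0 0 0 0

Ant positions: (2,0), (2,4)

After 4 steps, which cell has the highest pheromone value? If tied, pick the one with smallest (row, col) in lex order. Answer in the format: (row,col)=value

Answer: (1,4)=2

Derivation:
Step 1: ant0:(2,0)->S->(3,0) | ant1:(2,4)->N->(1,4)
  grid max=3 at (1,4)
Step 2: ant0:(3,0)->N->(2,0) | ant1:(1,4)->N->(0,4)
  grid max=2 at (1,4)
Step 3: ant0:(2,0)->S->(3,0) | ant1:(0,4)->S->(1,4)
  grid max=3 at (1,4)
Step 4: ant0:(3,0)->N->(2,0) | ant1:(1,4)->N->(0,4)
  grid max=2 at (1,4)
Final grid:
  0 0 0 0 1
  0 0 0 0 2
  1 0 0 0 0
  1 0 0 0 0
  0 0 0 0 0
Max pheromone 2 at (1,4)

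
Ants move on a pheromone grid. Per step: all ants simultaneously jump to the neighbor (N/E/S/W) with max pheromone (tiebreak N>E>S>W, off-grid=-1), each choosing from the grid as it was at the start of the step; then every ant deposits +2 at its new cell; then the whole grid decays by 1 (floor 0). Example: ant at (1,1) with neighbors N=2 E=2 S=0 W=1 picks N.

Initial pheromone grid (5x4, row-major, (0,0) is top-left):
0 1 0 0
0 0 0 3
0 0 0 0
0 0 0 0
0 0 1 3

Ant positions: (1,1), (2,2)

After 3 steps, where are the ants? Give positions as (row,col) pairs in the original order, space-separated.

Step 1: ant0:(1,1)->N->(0,1) | ant1:(2,2)->N->(1,2)
  grid max=2 at (0,1)
Step 2: ant0:(0,1)->E->(0,2) | ant1:(1,2)->E->(1,3)
  grid max=3 at (1,3)
Step 3: ant0:(0,2)->W->(0,1) | ant1:(1,3)->N->(0,3)
  grid max=2 at (0,1)

(0,1) (0,3)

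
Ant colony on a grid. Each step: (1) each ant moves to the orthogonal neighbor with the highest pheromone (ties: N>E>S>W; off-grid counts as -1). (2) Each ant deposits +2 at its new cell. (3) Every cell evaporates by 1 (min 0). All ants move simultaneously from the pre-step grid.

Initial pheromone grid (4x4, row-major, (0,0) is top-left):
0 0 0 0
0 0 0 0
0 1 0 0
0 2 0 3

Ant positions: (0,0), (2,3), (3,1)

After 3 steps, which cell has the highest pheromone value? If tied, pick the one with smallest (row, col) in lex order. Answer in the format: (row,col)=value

Step 1: ant0:(0,0)->E->(0,1) | ant1:(2,3)->S->(3,3) | ant2:(3,1)->N->(2,1)
  grid max=4 at (3,3)
Step 2: ant0:(0,1)->E->(0,2) | ant1:(3,3)->N->(2,3) | ant2:(2,1)->S->(3,1)
  grid max=3 at (3,3)
Step 3: ant0:(0,2)->E->(0,3) | ant1:(2,3)->S->(3,3) | ant2:(3,1)->N->(2,1)
  grid max=4 at (3,3)
Final grid:
  0 0 0 1
  0 0 0 0
  0 2 0 0
  0 1 0 4
Max pheromone 4 at (3,3)

Answer: (3,3)=4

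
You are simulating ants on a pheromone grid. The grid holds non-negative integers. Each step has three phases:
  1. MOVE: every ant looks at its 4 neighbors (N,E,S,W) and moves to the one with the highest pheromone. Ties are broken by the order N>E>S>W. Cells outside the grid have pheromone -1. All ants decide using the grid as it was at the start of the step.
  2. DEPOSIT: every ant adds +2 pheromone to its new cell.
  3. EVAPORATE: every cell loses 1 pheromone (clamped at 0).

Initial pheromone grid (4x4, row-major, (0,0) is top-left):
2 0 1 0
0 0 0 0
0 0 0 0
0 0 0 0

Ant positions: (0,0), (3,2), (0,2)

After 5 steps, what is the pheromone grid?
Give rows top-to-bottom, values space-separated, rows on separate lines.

After step 1: ants at (0,1),(2,2),(0,3)
  1 1 0 1
  0 0 0 0
  0 0 1 0
  0 0 0 0
After step 2: ants at (0,0),(1,2),(1,3)
  2 0 0 0
  0 0 1 1
  0 0 0 0
  0 0 0 0
After step 3: ants at (0,1),(1,3),(1,2)
  1 1 0 0
  0 0 2 2
  0 0 0 0
  0 0 0 0
After step 4: ants at (0,0),(1,2),(1,3)
  2 0 0 0
  0 0 3 3
  0 0 0 0
  0 0 0 0
After step 5: ants at (0,1),(1,3),(1,2)
  1 1 0 0
  0 0 4 4
  0 0 0 0
  0 0 0 0

1 1 0 0
0 0 4 4
0 0 0 0
0 0 0 0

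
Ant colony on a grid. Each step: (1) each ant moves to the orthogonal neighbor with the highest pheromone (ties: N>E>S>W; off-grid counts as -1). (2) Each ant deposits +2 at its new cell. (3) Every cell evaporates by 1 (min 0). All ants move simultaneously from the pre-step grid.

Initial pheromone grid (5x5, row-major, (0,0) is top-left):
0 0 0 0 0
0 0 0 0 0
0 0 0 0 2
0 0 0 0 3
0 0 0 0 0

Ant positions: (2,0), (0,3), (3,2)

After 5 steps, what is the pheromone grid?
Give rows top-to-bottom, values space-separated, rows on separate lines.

After step 1: ants at (1,0),(0,4),(2,2)
  0 0 0 0 1
  1 0 0 0 0
  0 0 1 0 1
  0 0 0 0 2
  0 0 0 0 0
After step 2: ants at (0,0),(1,4),(1,2)
  1 0 0 0 0
  0 0 1 0 1
  0 0 0 0 0
  0 0 0 0 1
  0 0 0 0 0
After step 3: ants at (0,1),(0,4),(0,2)
  0 1 1 0 1
  0 0 0 0 0
  0 0 0 0 0
  0 0 0 0 0
  0 0 0 0 0
After step 4: ants at (0,2),(1,4),(0,1)
  0 2 2 0 0
  0 0 0 0 1
  0 0 0 0 0
  0 0 0 0 0
  0 0 0 0 0
After step 5: ants at (0,1),(0,4),(0,2)
  0 3 3 0 1
  0 0 0 0 0
  0 0 0 0 0
  0 0 0 0 0
  0 0 0 0 0

0 3 3 0 1
0 0 0 0 0
0 0 0 0 0
0 0 0 0 0
0 0 0 0 0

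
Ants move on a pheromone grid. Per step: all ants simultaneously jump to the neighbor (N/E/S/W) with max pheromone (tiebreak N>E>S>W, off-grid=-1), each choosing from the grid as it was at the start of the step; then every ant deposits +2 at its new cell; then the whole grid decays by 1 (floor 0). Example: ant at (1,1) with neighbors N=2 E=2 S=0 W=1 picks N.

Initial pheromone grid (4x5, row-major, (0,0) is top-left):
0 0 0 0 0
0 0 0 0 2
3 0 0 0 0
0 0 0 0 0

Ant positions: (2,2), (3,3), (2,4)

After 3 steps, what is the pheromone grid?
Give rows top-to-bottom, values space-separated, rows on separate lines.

After step 1: ants at (1,2),(2,3),(1,4)
  0 0 0 0 0
  0 0 1 0 3
  2 0 0 1 0
  0 0 0 0 0
After step 2: ants at (0,2),(1,3),(0,4)
  0 0 1 0 1
  0 0 0 1 2
  1 0 0 0 0
  0 0 0 0 0
After step 3: ants at (0,3),(1,4),(1,4)
  0 0 0 1 0
  0 0 0 0 5
  0 0 0 0 0
  0 0 0 0 0

0 0 0 1 0
0 0 0 0 5
0 0 0 0 0
0 0 0 0 0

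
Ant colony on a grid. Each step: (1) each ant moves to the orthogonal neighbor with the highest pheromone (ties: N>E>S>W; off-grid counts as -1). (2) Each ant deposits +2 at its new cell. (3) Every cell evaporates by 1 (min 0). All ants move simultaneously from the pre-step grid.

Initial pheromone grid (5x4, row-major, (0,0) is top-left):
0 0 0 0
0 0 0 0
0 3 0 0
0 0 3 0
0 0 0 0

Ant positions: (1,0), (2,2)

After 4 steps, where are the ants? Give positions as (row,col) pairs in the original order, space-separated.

Step 1: ant0:(1,0)->N->(0,0) | ant1:(2,2)->S->(3,2)
  grid max=4 at (3,2)
Step 2: ant0:(0,0)->E->(0,1) | ant1:(3,2)->N->(2,2)
  grid max=3 at (3,2)
Step 3: ant0:(0,1)->E->(0,2) | ant1:(2,2)->S->(3,2)
  grid max=4 at (3,2)
Step 4: ant0:(0,2)->E->(0,3) | ant1:(3,2)->N->(2,2)
  grid max=3 at (3,2)

(0,3) (2,2)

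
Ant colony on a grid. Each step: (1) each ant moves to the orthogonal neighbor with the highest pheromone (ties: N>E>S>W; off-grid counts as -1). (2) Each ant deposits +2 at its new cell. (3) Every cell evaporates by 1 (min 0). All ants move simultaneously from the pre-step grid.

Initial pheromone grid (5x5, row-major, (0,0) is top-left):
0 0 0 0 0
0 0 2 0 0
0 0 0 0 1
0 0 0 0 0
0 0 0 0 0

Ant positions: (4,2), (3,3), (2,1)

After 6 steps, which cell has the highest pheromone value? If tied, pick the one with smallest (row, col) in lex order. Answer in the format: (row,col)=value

Answer: (1,2)=10

Derivation:
Step 1: ant0:(4,2)->N->(3,2) | ant1:(3,3)->N->(2,3) | ant2:(2,1)->N->(1,1)
  grid max=1 at (1,1)
Step 2: ant0:(3,2)->N->(2,2) | ant1:(2,3)->N->(1,3) | ant2:(1,1)->E->(1,2)
  grid max=2 at (1,2)
Step 3: ant0:(2,2)->N->(1,2) | ant1:(1,3)->W->(1,2) | ant2:(1,2)->E->(1,3)
  grid max=5 at (1,2)
Step 4: ant0:(1,2)->E->(1,3) | ant1:(1,2)->E->(1,3) | ant2:(1,3)->W->(1,2)
  grid max=6 at (1,2)
Step 5: ant0:(1,3)->W->(1,2) | ant1:(1,3)->W->(1,2) | ant2:(1,2)->E->(1,3)
  grid max=9 at (1,2)
Step 6: ant0:(1,2)->E->(1,3) | ant1:(1,2)->E->(1,3) | ant2:(1,3)->W->(1,2)
  grid max=10 at (1,2)
Final grid:
  0 0 0 0 0
  0 0 10 9 0
  0 0 0 0 0
  0 0 0 0 0
  0 0 0 0 0
Max pheromone 10 at (1,2)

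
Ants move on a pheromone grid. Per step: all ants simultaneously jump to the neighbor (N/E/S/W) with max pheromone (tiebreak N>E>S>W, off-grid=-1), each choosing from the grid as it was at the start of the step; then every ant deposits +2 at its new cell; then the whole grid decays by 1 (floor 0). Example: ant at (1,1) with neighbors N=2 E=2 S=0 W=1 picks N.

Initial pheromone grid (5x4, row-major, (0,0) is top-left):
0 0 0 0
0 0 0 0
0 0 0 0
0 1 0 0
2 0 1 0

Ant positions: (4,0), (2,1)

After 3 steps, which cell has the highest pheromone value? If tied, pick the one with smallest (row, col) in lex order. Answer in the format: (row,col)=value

Step 1: ant0:(4,0)->N->(3,0) | ant1:(2,1)->S->(3,1)
  grid max=2 at (3,1)
Step 2: ant0:(3,0)->E->(3,1) | ant1:(3,1)->W->(3,0)
  grid max=3 at (3,1)
Step 3: ant0:(3,1)->W->(3,0) | ant1:(3,0)->E->(3,1)
  grid max=4 at (3,1)
Final grid:
  0 0 0 0
  0 0 0 0
  0 0 0 0
  3 4 0 0
  0 0 0 0
Max pheromone 4 at (3,1)

Answer: (3,1)=4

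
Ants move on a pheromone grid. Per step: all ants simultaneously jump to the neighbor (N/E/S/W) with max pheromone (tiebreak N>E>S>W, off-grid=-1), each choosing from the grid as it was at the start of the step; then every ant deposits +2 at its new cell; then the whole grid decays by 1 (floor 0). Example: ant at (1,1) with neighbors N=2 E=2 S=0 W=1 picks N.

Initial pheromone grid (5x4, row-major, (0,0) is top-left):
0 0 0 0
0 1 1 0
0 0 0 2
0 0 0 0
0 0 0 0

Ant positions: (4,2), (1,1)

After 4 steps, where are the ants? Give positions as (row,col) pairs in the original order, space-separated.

Step 1: ant0:(4,2)->N->(3,2) | ant1:(1,1)->E->(1,2)
  grid max=2 at (1,2)
Step 2: ant0:(3,2)->N->(2,2) | ant1:(1,2)->N->(0,2)
  grid max=1 at (0,2)
Step 3: ant0:(2,2)->N->(1,2) | ant1:(0,2)->S->(1,2)
  grid max=4 at (1,2)
Step 4: ant0:(1,2)->N->(0,2) | ant1:(1,2)->N->(0,2)
  grid max=3 at (0,2)

(0,2) (0,2)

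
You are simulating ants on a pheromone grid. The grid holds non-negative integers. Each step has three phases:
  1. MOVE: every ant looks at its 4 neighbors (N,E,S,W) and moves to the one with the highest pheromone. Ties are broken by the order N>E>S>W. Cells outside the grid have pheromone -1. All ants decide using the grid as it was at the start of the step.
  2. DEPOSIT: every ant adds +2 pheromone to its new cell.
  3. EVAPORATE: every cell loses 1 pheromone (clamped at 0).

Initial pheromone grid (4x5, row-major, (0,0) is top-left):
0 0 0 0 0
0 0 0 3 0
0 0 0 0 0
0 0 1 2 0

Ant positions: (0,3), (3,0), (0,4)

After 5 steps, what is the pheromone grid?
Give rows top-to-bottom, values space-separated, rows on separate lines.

After step 1: ants at (1,3),(2,0),(1,4)
  0 0 0 0 0
  0 0 0 4 1
  1 0 0 0 0
  0 0 0 1 0
After step 2: ants at (1,4),(1,0),(1,3)
  0 0 0 0 0
  1 0 0 5 2
  0 0 0 0 0
  0 0 0 0 0
After step 3: ants at (1,3),(0,0),(1,4)
  1 0 0 0 0
  0 0 0 6 3
  0 0 0 0 0
  0 0 0 0 0
After step 4: ants at (1,4),(0,1),(1,3)
  0 1 0 0 0
  0 0 0 7 4
  0 0 0 0 0
  0 0 0 0 0
After step 5: ants at (1,3),(0,2),(1,4)
  0 0 1 0 0
  0 0 0 8 5
  0 0 0 0 0
  0 0 0 0 0

0 0 1 0 0
0 0 0 8 5
0 0 0 0 0
0 0 0 0 0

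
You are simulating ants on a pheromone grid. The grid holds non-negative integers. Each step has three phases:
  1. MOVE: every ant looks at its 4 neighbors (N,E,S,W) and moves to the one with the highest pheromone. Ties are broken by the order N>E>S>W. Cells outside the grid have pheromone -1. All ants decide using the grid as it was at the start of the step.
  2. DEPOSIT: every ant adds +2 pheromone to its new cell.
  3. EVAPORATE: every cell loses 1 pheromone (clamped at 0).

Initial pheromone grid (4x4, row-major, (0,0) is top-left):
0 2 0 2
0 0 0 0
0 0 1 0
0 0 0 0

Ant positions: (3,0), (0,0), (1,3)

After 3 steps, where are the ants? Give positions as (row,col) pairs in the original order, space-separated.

Step 1: ant0:(3,0)->N->(2,0) | ant1:(0,0)->E->(0,1) | ant2:(1,3)->N->(0,3)
  grid max=3 at (0,1)
Step 2: ant0:(2,0)->N->(1,0) | ant1:(0,1)->E->(0,2) | ant2:(0,3)->S->(1,3)
  grid max=2 at (0,1)
Step 3: ant0:(1,0)->N->(0,0) | ant1:(0,2)->E->(0,3) | ant2:(1,3)->N->(0,3)
  grid max=5 at (0,3)

(0,0) (0,3) (0,3)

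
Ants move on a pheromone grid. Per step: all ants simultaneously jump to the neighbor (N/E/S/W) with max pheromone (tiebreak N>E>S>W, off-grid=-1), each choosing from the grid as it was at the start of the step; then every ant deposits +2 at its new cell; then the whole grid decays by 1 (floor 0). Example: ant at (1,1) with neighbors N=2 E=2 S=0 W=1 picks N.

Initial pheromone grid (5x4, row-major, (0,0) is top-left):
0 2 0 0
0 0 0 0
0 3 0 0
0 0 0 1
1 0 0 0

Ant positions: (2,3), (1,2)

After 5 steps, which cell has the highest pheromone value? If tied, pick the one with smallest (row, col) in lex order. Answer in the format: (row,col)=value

Step 1: ant0:(2,3)->S->(3,3) | ant1:(1,2)->N->(0,2)
  grid max=2 at (2,1)
Step 2: ant0:(3,3)->N->(2,3) | ant1:(0,2)->W->(0,1)
  grid max=2 at (0,1)
Step 3: ant0:(2,3)->S->(3,3) | ant1:(0,1)->E->(0,2)
  grid max=2 at (3,3)
Step 4: ant0:(3,3)->N->(2,3) | ant1:(0,2)->W->(0,1)
  grid max=2 at (0,1)
Step 5: ant0:(2,3)->S->(3,3) | ant1:(0,1)->E->(0,2)
  grid max=2 at (3,3)
Final grid:
  0 1 1 0
  0 0 0 0
  0 0 0 0
  0 0 0 2
  0 0 0 0
Max pheromone 2 at (3,3)

Answer: (3,3)=2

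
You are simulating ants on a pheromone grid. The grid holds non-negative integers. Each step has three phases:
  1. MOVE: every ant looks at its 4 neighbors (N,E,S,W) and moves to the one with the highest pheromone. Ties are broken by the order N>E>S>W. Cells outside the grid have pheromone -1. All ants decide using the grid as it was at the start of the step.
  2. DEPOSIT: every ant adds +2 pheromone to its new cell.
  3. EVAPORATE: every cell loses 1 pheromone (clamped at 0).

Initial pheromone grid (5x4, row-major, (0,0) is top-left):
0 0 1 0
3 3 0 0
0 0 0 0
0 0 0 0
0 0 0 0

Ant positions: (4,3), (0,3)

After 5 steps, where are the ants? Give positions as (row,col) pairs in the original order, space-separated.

Step 1: ant0:(4,3)->N->(3,3) | ant1:(0,3)->W->(0,2)
  grid max=2 at (0,2)
Step 2: ant0:(3,3)->N->(2,3) | ant1:(0,2)->E->(0,3)
  grid max=1 at (0,2)
Step 3: ant0:(2,3)->N->(1,3) | ant1:(0,3)->W->(0,2)
  grid max=2 at (0,2)
Step 4: ant0:(1,3)->N->(0,3) | ant1:(0,2)->E->(0,3)
  grid max=3 at (0,3)
Step 5: ant0:(0,3)->W->(0,2) | ant1:(0,3)->W->(0,2)
  grid max=4 at (0,2)

(0,2) (0,2)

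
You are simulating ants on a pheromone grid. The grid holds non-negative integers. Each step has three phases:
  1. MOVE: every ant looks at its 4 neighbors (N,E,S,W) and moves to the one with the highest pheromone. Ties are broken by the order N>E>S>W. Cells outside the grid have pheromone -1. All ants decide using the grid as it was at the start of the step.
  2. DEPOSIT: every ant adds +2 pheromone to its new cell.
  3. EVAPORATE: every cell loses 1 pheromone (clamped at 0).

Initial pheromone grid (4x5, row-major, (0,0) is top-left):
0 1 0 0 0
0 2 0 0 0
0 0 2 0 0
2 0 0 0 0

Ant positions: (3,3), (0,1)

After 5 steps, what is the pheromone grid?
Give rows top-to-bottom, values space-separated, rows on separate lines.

After step 1: ants at (2,3),(1,1)
  0 0 0 0 0
  0 3 0 0 0
  0 0 1 1 0
  1 0 0 0 0
After step 2: ants at (2,2),(0,1)
  0 1 0 0 0
  0 2 0 0 0
  0 0 2 0 0
  0 0 0 0 0
After step 3: ants at (1,2),(1,1)
  0 0 0 0 0
  0 3 1 0 0
  0 0 1 0 0
  0 0 0 0 0
After step 4: ants at (1,1),(1,2)
  0 0 0 0 0
  0 4 2 0 0
  0 0 0 0 0
  0 0 0 0 0
After step 5: ants at (1,2),(1,1)
  0 0 0 0 0
  0 5 3 0 0
  0 0 0 0 0
  0 0 0 0 0

0 0 0 0 0
0 5 3 0 0
0 0 0 0 0
0 0 0 0 0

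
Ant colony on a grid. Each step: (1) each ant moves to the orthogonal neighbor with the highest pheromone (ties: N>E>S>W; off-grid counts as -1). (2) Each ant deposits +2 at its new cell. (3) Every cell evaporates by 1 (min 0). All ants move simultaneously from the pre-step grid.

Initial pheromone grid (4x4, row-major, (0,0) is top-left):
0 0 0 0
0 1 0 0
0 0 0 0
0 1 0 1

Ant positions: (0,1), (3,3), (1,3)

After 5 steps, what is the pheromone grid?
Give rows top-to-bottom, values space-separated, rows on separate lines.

After step 1: ants at (1,1),(2,3),(0,3)
  0 0 0 1
  0 2 0 0
  0 0 0 1
  0 0 0 0
After step 2: ants at (0,1),(1,3),(1,3)
  0 1 0 0
  0 1 0 3
  0 0 0 0
  0 0 0 0
After step 3: ants at (1,1),(0,3),(0,3)
  0 0 0 3
  0 2 0 2
  0 0 0 0
  0 0 0 0
After step 4: ants at (0,1),(1,3),(1,3)
  0 1 0 2
  0 1 0 5
  0 0 0 0
  0 0 0 0
After step 5: ants at (1,1),(0,3),(0,3)
  0 0 0 5
  0 2 0 4
  0 0 0 0
  0 0 0 0

0 0 0 5
0 2 0 4
0 0 0 0
0 0 0 0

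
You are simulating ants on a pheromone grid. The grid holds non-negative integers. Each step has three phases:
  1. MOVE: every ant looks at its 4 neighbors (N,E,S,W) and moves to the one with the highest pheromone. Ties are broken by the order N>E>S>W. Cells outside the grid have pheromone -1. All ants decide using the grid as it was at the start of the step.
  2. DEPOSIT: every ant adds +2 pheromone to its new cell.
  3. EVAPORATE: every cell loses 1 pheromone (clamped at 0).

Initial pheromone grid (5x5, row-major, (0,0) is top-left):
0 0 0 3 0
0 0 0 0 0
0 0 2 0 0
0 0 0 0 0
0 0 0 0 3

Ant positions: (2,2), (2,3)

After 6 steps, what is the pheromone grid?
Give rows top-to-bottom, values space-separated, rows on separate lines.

After step 1: ants at (1,2),(2,2)
  0 0 0 2 0
  0 0 1 0 0
  0 0 3 0 0
  0 0 0 0 0
  0 0 0 0 2
After step 2: ants at (2,2),(1,2)
  0 0 0 1 0
  0 0 2 0 0
  0 0 4 0 0
  0 0 0 0 0
  0 0 0 0 1
After step 3: ants at (1,2),(2,2)
  0 0 0 0 0
  0 0 3 0 0
  0 0 5 0 0
  0 0 0 0 0
  0 0 0 0 0
After step 4: ants at (2,2),(1,2)
  0 0 0 0 0
  0 0 4 0 0
  0 0 6 0 0
  0 0 0 0 0
  0 0 0 0 0
After step 5: ants at (1,2),(2,2)
  0 0 0 0 0
  0 0 5 0 0
  0 0 7 0 0
  0 0 0 0 0
  0 0 0 0 0
After step 6: ants at (2,2),(1,2)
  0 0 0 0 0
  0 0 6 0 0
  0 0 8 0 0
  0 0 0 0 0
  0 0 0 0 0

0 0 0 0 0
0 0 6 0 0
0 0 8 0 0
0 0 0 0 0
0 0 0 0 0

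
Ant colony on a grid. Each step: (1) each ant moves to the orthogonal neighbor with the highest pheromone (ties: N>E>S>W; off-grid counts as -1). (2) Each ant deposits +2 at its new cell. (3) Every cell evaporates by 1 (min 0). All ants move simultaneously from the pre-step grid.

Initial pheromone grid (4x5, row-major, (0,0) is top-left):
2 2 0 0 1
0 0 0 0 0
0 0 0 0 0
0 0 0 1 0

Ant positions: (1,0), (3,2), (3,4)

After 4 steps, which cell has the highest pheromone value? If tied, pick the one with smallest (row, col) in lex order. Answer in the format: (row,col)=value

Step 1: ant0:(1,0)->N->(0,0) | ant1:(3,2)->E->(3,3) | ant2:(3,4)->W->(3,3)
  grid max=4 at (3,3)
Step 2: ant0:(0,0)->E->(0,1) | ant1:(3,3)->N->(2,3) | ant2:(3,3)->N->(2,3)
  grid max=3 at (2,3)
Step 3: ant0:(0,1)->W->(0,0) | ant1:(2,3)->S->(3,3) | ant2:(2,3)->S->(3,3)
  grid max=6 at (3,3)
Step 4: ant0:(0,0)->E->(0,1) | ant1:(3,3)->N->(2,3) | ant2:(3,3)->N->(2,3)
  grid max=5 at (2,3)
Final grid:
  2 2 0 0 0
  0 0 0 0 0
  0 0 0 5 0
  0 0 0 5 0
Max pheromone 5 at (2,3)

Answer: (2,3)=5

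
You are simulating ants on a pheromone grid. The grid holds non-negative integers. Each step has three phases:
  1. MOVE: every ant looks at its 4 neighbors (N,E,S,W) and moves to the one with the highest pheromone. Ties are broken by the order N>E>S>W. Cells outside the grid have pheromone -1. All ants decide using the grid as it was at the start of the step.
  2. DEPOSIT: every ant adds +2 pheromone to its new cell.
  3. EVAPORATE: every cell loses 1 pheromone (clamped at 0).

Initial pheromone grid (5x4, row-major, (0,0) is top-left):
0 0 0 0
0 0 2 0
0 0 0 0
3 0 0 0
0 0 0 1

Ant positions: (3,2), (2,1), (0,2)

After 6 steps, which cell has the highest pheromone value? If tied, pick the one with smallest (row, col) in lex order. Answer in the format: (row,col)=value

Step 1: ant0:(3,2)->N->(2,2) | ant1:(2,1)->N->(1,1) | ant2:(0,2)->S->(1,2)
  grid max=3 at (1,2)
Step 2: ant0:(2,2)->N->(1,2) | ant1:(1,1)->E->(1,2) | ant2:(1,2)->S->(2,2)
  grid max=6 at (1,2)
Step 3: ant0:(1,2)->S->(2,2) | ant1:(1,2)->S->(2,2) | ant2:(2,2)->N->(1,2)
  grid max=7 at (1,2)
Step 4: ant0:(2,2)->N->(1,2) | ant1:(2,2)->N->(1,2) | ant2:(1,2)->S->(2,2)
  grid max=10 at (1,2)
Step 5: ant0:(1,2)->S->(2,2) | ant1:(1,2)->S->(2,2) | ant2:(2,2)->N->(1,2)
  grid max=11 at (1,2)
Step 6: ant0:(2,2)->N->(1,2) | ant1:(2,2)->N->(1,2) | ant2:(1,2)->S->(2,2)
  grid max=14 at (1,2)
Final grid:
  0 0 0 0
  0 0 14 0
  0 0 10 0
  0 0 0 0
  0 0 0 0
Max pheromone 14 at (1,2)

Answer: (1,2)=14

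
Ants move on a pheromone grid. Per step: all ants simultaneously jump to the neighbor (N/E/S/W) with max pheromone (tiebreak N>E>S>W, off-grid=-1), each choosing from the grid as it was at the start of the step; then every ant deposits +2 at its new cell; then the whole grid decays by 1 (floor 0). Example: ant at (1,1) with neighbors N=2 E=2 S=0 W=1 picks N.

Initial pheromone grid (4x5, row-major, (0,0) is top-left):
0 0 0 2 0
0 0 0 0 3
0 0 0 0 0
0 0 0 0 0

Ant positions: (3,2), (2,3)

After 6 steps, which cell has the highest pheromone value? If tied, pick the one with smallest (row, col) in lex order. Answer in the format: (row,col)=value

Answer: (1,4)=5

Derivation:
Step 1: ant0:(3,2)->N->(2,2) | ant1:(2,3)->N->(1,3)
  grid max=2 at (1,4)
Step 2: ant0:(2,2)->N->(1,2) | ant1:(1,3)->E->(1,4)
  grid max=3 at (1,4)
Step 3: ant0:(1,2)->N->(0,2) | ant1:(1,4)->N->(0,4)
  grid max=2 at (1,4)
Step 4: ant0:(0,2)->E->(0,3) | ant1:(0,4)->S->(1,4)
  grid max=3 at (1,4)
Step 5: ant0:(0,3)->E->(0,4) | ant1:(1,4)->N->(0,4)
  grid max=3 at (0,4)
Step 6: ant0:(0,4)->S->(1,4) | ant1:(0,4)->S->(1,4)
  grid max=5 at (1,4)
Final grid:
  0 0 0 0 2
  0 0 0 0 5
  0 0 0 0 0
  0 0 0 0 0
Max pheromone 5 at (1,4)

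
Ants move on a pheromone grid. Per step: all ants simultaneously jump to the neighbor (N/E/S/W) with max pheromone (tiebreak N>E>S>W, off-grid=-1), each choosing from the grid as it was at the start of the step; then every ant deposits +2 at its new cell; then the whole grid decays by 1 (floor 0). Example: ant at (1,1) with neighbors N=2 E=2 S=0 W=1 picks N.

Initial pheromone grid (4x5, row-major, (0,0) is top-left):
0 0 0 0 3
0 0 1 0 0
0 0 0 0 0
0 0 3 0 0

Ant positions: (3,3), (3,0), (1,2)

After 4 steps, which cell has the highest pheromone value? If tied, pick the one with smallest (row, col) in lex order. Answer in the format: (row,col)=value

Answer: (3,2)=3

Derivation:
Step 1: ant0:(3,3)->W->(3,2) | ant1:(3,0)->N->(2,0) | ant2:(1,2)->N->(0,2)
  grid max=4 at (3,2)
Step 2: ant0:(3,2)->N->(2,2) | ant1:(2,0)->N->(1,0) | ant2:(0,2)->E->(0,3)
  grid max=3 at (3,2)
Step 3: ant0:(2,2)->S->(3,2) | ant1:(1,0)->N->(0,0) | ant2:(0,3)->E->(0,4)
  grid max=4 at (3,2)
Step 4: ant0:(3,2)->N->(2,2) | ant1:(0,0)->E->(0,1) | ant2:(0,4)->S->(1,4)
  grid max=3 at (3,2)
Final grid:
  0 1 0 0 1
  0 0 0 0 1
  0 0 1 0 0
  0 0 3 0 0
Max pheromone 3 at (3,2)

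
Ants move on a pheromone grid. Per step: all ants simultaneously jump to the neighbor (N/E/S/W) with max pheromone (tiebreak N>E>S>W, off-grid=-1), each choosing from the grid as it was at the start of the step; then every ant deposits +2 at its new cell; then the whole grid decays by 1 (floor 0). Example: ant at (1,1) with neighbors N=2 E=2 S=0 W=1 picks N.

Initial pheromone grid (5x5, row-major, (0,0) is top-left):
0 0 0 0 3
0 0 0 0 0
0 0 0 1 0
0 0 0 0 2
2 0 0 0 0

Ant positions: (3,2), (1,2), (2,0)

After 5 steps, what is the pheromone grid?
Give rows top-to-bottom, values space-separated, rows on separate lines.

After step 1: ants at (2,2),(0,2),(1,0)
  0 0 1 0 2
  1 0 0 0 0
  0 0 1 0 0
  0 0 0 0 1
  1 0 0 0 0
After step 2: ants at (1,2),(0,3),(0,0)
  1 0 0 1 1
  0 0 1 0 0
  0 0 0 0 0
  0 0 0 0 0
  0 0 0 0 0
After step 3: ants at (0,2),(0,4),(0,1)
  0 1 1 0 2
  0 0 0 0 0
  0 0 0 0 0
  0 0 0 0 0
  0 0 0 0 0
After step 4: ants at (0,1),(1,4),(0,2)
  0 2 2 0 1
  0 0 0 0 1
  0 0 0 0 0
  0 0 0 0 0
  0 0 0 0 0
After step 5: ants at (0,2),(0,4),(0,1)
  0 3 3 0 2
  0 0 0 0 0
  0 0 0 0 0
  0 0 0 0 0
  0 0 0 0 0

0 3 3 0 2
0 0 0 0 0
0 0 0 0 0
0 0 0 0 0
0 0 0 0 0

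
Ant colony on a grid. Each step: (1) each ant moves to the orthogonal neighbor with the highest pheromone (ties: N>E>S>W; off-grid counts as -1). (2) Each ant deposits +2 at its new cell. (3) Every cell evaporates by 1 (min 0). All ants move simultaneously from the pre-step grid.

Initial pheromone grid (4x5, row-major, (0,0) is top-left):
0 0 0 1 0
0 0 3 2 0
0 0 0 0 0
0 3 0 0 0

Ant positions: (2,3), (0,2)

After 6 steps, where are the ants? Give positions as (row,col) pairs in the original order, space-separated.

Step 1: ant0:(2,3)->N->(1,3) | ant1:(0,2)->S->(1,2)
  grid max=4 at (1,2)
Step 2: ant0:(1,3)->W->(1,2) | ant1:(1,2)->E->(1,3)
  grid max=5 at (1,2)
Step 3: ant0:(1,2)->E->(1,3) | ant1:(1,3)->W->(1,2)
  grid max=6 at (1,2)
Step 4: ant0:(1,3)->W->(1,2) | ant1:(1,2)->E->(1,3)
  grid max=7 at (1,2)
Step 5: ant0:(1,2)->E->(1,3) | ant1:(1,3)->W->(1,2)
  grid max=8 at (1,2)
Step 6: ant0:(1,3)->W->(1,2) | ant1:(1,2)->E->(1,3)
  grid max=9 at (1,2)

(1,2) (1,3)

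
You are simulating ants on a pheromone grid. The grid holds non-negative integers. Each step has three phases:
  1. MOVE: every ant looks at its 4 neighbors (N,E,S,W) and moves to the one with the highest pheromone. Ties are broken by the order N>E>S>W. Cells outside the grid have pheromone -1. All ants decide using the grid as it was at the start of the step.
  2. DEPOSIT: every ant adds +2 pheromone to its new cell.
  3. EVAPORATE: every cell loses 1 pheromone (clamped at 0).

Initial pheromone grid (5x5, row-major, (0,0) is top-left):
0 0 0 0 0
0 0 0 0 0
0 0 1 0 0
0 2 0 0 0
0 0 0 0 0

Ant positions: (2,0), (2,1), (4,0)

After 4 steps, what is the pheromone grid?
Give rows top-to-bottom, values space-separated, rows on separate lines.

After step 1: ants at (1,0),(3,1),(3,0)
  0 0 0 0 0
  1 0 0 0 0
  0 0 0 0 0
  1 3 0 0 0
  0 0 0 0 0
After step 2: ants at (0,0),(3,0),(3,1)
  1 0 0 0 0
  0 0 0 0 0
  0 0 0 0 0
  2 4 0 0 0
  0 0 0 0 0
After step 3: ants at (0,1),(3,1),(3,0)
  0 1 0 0 0
  0 0 0 0 0
  0 0 0 0 0
  3 5 0 0 0
  0 0 0 0 0
After step 4: ants at (0,2),(3,0),(3,1)
  0 0 1 0 0
  0 0 0 0 0
  0 0 0 0 0
  4 6 0 0 0
  0 0 0 0 0

0 0 1 0 0
0 0 0 0 0
0 0 0 0 0
4 6 0 0 0
0 0 0 0 0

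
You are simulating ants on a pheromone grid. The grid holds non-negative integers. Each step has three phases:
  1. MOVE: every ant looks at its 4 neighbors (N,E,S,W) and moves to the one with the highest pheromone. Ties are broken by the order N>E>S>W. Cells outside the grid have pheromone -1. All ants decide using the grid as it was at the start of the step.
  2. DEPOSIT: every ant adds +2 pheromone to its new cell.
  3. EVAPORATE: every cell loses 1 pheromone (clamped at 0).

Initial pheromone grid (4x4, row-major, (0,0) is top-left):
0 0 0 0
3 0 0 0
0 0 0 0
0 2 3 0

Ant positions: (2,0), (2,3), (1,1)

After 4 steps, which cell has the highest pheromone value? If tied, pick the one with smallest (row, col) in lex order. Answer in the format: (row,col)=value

Step 1: ant0:(2,0)->N->(1,0) | ant1:(2,3)->N->(1,3) | ant2:(1,1)->W->(1,0)
  grid max=6 at (1,0)
Step 2: ant0:(1,0)->N->(0,0) | ant1:(1,3)->N->(0,3) | ant2:(1,0)->N->(0,0)
  grid max=5 at (1,0)
Step 3: ant0:(0,0)->S->(1,0) | ant1:(0,3)->S->(1,3) | ant2:(0,0)->S->(1,0)
  grid max=8 at (1,0)
Step 4: ant0:(1,0)->N->(0,0) | ant1:(1,3)->N->(0,3) | ant2:(1,0)->N->(0,0)
  grid max=7 at (1,0)
Final grid:
  5 0 0 1
  7 0 0 0
  0 0 0 0
  0 0 0 0
Max pheromone 7 at (1,0)

Answer: (1,0)=7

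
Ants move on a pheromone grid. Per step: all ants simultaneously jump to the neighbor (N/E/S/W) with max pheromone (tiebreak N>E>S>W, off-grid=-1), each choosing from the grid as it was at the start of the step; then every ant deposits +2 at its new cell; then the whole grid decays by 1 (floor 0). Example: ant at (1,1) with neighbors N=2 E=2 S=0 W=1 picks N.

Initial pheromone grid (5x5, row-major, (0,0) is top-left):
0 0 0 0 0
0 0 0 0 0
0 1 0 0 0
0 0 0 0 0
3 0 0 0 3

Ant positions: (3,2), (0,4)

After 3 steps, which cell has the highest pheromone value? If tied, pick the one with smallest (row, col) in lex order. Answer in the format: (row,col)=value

Answer: (0,2)=1

Derivation:
Step 1: ant0:(3,2)->N->(2,2) | ant1:(0,4)->S->(1,4)
  grid max=2 at (4,0)
Step 2: ant0:(2,2)->N->(1,2) | ant1:(1,4)->N->(0,4)
  grid max=1 at (0,4)
Step 3: ant0:(1,2)->N->(0,2) | ant1:(0,4)->S->(1,4)
  grid max=1 at (0,2)
Final grid:
  0 0 1 0 0
  0 0 0 0 1
  0 0 0 0 0
  0 0 0 0 0
  0 0 0 0 0
Max pheromone 1 at (0,2)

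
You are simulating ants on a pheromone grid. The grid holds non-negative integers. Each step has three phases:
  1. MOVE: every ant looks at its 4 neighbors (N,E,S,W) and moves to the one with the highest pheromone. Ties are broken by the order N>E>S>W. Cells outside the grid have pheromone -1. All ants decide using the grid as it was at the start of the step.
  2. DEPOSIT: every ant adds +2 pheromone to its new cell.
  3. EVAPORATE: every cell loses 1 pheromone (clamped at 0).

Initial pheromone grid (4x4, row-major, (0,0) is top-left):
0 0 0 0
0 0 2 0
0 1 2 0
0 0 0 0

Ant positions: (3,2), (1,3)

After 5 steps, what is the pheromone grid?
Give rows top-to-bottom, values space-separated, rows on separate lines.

After step 1: ants at (2,2),(1,2)
  0 0 0 0
  0 0 3 0
  0 0 3 0
  0 0 0 0
After step 2: ants at (1,2),(2,2)
  0 0 0 0
  0 0 4 0
  0 0 4 0
  0 0 0 0
After step 3: ants at (2,2),(1,2)
  0 0 0 0
  0 0 5 0
  0 0 5 0
  0 0 0 0
After step 4: ants at (1,2),(2,2)
  0 0 0 0
  0 0 6 0
  0 0 6 0
  0 0 0 0
After step 5: ants at (2,2),(1,2)
  0 0 0 0
  0 0 7 0
  0 0 7 0
  0 0 0 0

0 0 0 0
0 0 7 0
0 0 7 0
0 0 0 0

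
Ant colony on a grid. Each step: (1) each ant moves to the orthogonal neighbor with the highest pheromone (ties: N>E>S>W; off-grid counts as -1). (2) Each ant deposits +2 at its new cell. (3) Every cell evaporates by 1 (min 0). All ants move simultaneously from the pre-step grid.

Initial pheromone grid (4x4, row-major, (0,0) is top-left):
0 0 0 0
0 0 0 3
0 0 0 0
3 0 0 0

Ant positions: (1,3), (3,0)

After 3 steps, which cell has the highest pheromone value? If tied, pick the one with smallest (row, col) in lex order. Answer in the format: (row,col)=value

Answer: (1,3)=2

Derivation:
Step 1: ant0:(1,3)->N->(0,3) | ant1:(3,0)->N->(2,0)
  grid max=2 at (1,3)
Step 2: ant0:(0,3)->S->(1,3) | ant1:(2,0)->S->(3,0)
  grid max=3 at (1,3)
Step 3: ant0:(1,3)->N->(0,3) | ant1:(3,0)->N->(2,0)
  grid max=2 at (1,3)
Final grid:
  0 0 0 1
  0 0 0 2
  1 0 0 0
  2 0 0 0
Max pheromone 2 at (1,3)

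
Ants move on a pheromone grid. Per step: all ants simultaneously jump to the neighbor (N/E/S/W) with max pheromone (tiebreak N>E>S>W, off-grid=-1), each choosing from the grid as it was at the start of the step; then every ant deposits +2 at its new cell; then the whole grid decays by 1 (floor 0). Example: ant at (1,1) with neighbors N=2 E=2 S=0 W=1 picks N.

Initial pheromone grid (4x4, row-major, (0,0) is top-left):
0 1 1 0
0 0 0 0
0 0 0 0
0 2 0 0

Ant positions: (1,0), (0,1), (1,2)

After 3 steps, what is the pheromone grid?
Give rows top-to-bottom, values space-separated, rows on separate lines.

After step 1: ants at (0,0),(0,2),(0,2)
  1 0 4 0
  0 0 0 0
  0 0 0 0
  0 1 0 0
After step 2: ants at (0,1),(0,3),(0,3)
  0 1 3 3
  0 0 0 0
  0 0 0 0
  0 0 0 0
After step 3: ants at (0,2),(0,2),(0,2)
  0 0 8 2
  0 0 0 0
  0 0 0 0
  0 0 0 0

0 0 8 2
0 0 0 0
0 0 0 0
0 0 0 0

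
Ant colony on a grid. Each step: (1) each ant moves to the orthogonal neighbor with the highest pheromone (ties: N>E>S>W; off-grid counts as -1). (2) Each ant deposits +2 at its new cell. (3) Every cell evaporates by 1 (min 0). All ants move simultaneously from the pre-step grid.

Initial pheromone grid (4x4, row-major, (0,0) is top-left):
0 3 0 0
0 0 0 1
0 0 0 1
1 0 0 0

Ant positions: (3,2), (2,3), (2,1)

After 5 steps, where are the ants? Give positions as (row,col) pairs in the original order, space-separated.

Step 1: ant0:(3,2)->N->(2,2) | ant1:(2,3)->N->(1,3) | ant2:(2,1)->N->(1,1)
  grid max=2 at (0,1)
Step 2: ant0:(2,2)->N->(1,2) | ant1:(1,3)->N->(0,3) | ant2:(1,1)->N->(0,1)
  grid max=3 at (0,1)
Step 3: ant0:(1,2)->E->(1,3) | ant1:(0,3)->S->(1,3) | ant2:(0,1)->E->(0,2)
  grid max=4 at (1,3)
Step 4: ant0:(1,3)->N->(0,3) | ant1:(1,3)->N->(0,3) | ant2:(0,2)->W->(0,1)
  grid max=3 at (0,1)
Step 5: ant0:(0,3)->S->(1,3) | ant1:(0,3)->S->(1,3) | ant2:(0,1)->E->(0,2)
  grid max=6 at (1,3)

(1,3) (1,3) (0,2)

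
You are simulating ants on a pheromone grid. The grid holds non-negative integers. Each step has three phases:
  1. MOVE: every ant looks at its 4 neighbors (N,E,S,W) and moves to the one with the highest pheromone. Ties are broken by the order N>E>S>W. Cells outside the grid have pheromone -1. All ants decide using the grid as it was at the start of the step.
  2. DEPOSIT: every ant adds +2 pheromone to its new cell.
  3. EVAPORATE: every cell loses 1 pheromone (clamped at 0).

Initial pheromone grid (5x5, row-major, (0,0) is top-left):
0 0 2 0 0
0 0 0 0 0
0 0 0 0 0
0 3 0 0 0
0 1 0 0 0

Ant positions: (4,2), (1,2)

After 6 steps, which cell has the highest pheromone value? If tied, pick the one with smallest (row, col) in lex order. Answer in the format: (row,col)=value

Step 1: ant0:(4,2)->W->(4,1) | ant1:(1,2)->N->(0,2)
  grid max=3 at (0,2)
Step 2: ant0:(4,1)->N->(3,1) | ant1:(0,2)->E->(0,3)
  grid max=3 at (3,1)
Step 3: ant0:(3,1)->S->(4,1) | ant1:(0,3)->W->(0,2)
  grid max=3 at (0,2)
Step 4: ant0:(4,1)->N->(3,1) | ant1:(0,2)->E->(0,3)
  grid max=3 at (3,1)
Step 5: ant0:(3,1)->S->(4,1) | ant1:(0,3)->W->(0,2)
  grid max=3 at (0,2)
Step 6: ant0:(4,1)->N->(3,1) | ant1:(0,2)->E->(0,3)
  grid max=3 at (3,1)
Final grid:
  0 0 2 1 0
  0 0 0 0 0
  0 0 0 0 0
  0 3 0 0 0
  0 1 0 0 0
Max pheromone 3 at (3,1)

Answer: (3,1)=3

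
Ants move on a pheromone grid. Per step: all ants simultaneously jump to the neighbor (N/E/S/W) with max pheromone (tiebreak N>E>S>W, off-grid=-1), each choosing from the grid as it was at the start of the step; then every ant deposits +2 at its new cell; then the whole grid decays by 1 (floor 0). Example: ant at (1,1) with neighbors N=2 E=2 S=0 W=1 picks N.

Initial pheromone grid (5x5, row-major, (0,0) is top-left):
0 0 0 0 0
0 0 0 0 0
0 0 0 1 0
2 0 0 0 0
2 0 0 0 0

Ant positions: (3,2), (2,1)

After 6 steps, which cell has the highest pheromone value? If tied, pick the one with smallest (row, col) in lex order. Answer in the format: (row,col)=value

Answer: (0,3)=5

Derivation:
Step 1: ant0:(3,2)->N->(2,2) | ant1:(2,1)->N->(1,1)
  grid max=1 at (1,1)
Step 2: ant0:(2,2)->N->(1,2) | ant1:(1,1)->N->(0,1)
  grid max=1 at (0,1)
Step 3: ant0:(1,2)->N->(0,2) | ant1:(0,1)->E->(0,2)
  grid max=3 at (0,2)
Step 4: ant0:(0,2)->E->(0,3) | ant1:(0,2)->E->(0,3)
  grid max=3 at (0,3)
Step 5: ant0:(0,3)->W->(0,2) | ant1:(0,3)->W->(0,2)
  grid max=5 at (0,2)
Step 6: ant0:(0,2)->E->(0,3) | ant1:(0,2)->E->(0,3)
  grid max=5 at (0,3)
Final grid:
  0 0 4 5 0
  0 0 0 0 0
  0 0 0 0 0
  0 0 0 0 0
  0 0 0 0 0
Max pheromone 5 at (0,3)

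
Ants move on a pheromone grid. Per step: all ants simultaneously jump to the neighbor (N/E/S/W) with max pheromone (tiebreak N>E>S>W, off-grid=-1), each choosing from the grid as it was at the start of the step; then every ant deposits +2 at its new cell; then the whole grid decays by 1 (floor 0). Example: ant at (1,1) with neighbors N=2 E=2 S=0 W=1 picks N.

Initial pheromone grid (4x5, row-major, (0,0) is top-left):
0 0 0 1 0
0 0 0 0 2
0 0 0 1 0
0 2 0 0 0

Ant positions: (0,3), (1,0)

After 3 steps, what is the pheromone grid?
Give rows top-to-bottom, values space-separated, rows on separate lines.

After step 1: ants at (0,4),(0,0)
  1 0 0 0 1
  0 0 0 0 1
  0 0 0 0 0
  0 1 0 0 0
After step 2: ants at (1,4),(0,1)
  0 1 0 0 0
  0 0 0 0 2
  0 0 0 0 0
  0 0 0 0 0
After step 3: ants at (0,4),(0,2)
  0 0 1 0 1
  0 0 0 0 1
  0 0 0 0 0
  0 0 0 0 0

0 0 1 0 1
0 0 0 0 1
0 0 0 0 0
0 0 0 0 0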